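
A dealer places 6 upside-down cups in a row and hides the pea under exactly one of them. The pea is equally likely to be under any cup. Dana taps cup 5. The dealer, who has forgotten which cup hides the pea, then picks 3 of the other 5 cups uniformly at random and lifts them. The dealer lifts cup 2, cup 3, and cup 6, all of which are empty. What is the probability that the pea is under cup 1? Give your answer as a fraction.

1/3

Condition on the true location of the pea.
If it is under any of cups 1, 4, and 5 (prior 1/6 each): the dealer picks exactly this set with probability 1/10 regardless, and none is the prize; weight (1/6)·(1/10) = 1/60 each.
If it is under any of cups 2, 3, and 6 (prior 1/6 each): that cup was opened and seen not to hold the prize — ruled out; weight (1/6)·0 = 0 each.
The weights sum to 1/20.
So P(the pea under cup 1 | the dealer opened cup 2, cup 3, and cup 6) = (1/60) / (1/20) = 1/3.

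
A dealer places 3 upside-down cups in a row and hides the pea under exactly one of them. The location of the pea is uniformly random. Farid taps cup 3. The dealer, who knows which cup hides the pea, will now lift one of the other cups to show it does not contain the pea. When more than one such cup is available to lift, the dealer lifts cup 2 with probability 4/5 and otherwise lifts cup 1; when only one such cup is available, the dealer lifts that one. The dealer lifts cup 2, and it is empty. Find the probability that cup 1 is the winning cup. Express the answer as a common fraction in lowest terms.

Consider each possible location of the pea in turn.
If it is under cup 1 (prior 1/3): only cup 2 is available, probability 1; weight (1/3)·1 = 1/3.
If it is under cup 2 (prior 1/3): the dealer opened cup 2, so this case is ruled out; weight (1/3)·0 = 0.
If it is under cup 3 (prior 1/3): cup 2 is available, opened with probability 4/5; weight (1/3)·(4/5) = 4/15.
The weights sum to 3/5.
So P(the pea under cup 1 | the dealer opened cup 2) = (1/3) / (3/5) = 5/9.

5/9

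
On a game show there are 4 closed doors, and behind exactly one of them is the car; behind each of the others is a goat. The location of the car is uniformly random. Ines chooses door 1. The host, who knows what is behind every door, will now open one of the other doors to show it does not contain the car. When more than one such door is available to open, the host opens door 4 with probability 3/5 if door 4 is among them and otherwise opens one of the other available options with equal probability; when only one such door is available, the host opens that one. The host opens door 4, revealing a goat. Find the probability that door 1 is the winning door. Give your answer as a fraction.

Apply Bayes' rule, conditioning on where the car actually is.
If it is behind any of doors 1, 2, and 3 (prior 1/4 each): door 4 is available, opened with probability 3/5; weight (1/4)·(3/5) = 3/20 each.
If it is behind door 4 (prior 1/4): the host opened door 4, so this case is ruled out; weight (1/4)·0 = 0.
The weights sum to 9/20.
So P(the car behind door 1 | the host opened door 4) = (3/20) / (9/20) = 1/3.

1/3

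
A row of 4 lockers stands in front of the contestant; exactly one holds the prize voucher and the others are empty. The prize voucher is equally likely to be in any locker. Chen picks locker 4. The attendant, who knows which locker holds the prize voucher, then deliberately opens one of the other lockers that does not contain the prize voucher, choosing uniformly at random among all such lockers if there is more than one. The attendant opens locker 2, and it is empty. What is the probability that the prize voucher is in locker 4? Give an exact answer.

1/4

Condition on the true location of the prize voucher.
If it is in either of lockers 1 and 3 (prior 1/4 each): the attendant has 2 equally likely choices, so probability 1/2; weight (1/4)·(1/2) = 1/8 each.
If it is in locker 2 (prior 1/4): the attendant opened locker 2, so this case is ruled out; weight (1/4)·0 = 0.
If it is in locker 4 (prior 1/4): the attendant has 3 equally likely choices, so probability 1/3; weight (1/4)·(1/3) = 1/12.
The weights sum to 1/3.
So P(the prize voucher in locker 4 | the attendant opened locker 2) = (1/12) / (1/3) = 1/4.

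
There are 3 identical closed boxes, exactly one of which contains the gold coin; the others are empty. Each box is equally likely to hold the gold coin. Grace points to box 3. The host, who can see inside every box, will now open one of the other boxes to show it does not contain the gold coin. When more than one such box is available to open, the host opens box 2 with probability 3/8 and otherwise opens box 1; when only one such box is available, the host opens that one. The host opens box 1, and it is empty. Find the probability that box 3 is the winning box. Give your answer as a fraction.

Consider each possible location of the gold coin in turn.
If it is in box 1 (prior 1/3): the host opened box 1, so this case is ruled out; weight (1/3)·0 = 0.
If it is in box 2 (prior 1/3): only box 1 is available, probability 1; weight (1/3)·1 = 1/3.
If it is in box 3 (prior 1/3): box 2 is available but not opened, probability 5/8; weight (1/3)·(5/8) = 5/24.
The weights sum to 13/24.
So P(the gold coin in box 3 | the host opened box 1) = (5/24) / (13/24) = 5/13.

5/13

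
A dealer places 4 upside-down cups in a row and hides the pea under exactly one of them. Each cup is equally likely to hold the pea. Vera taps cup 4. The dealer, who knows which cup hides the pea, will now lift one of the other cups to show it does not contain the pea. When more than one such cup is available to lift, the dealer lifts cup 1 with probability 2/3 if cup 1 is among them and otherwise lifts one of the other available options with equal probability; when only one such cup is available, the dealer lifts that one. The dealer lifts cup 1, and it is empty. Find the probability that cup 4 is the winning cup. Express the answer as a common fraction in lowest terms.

Apply Bayes' rule, conditioning on where the pea actually is.
If it is under cup 1 (prior 1/4): the dealer opened cup 1, so this case is ruled out; weight (1/4)·0 = 0.
If it is under any of cups 2, 3, and 4 (prior 1/4 each): cup 1 is available, opened with probability 2/3; weight (1/4)·(2/3) = 1/6 each.
The weights sum to 1/2.
So P(the pea under cup 4 | the dealer opened cup 1) = (1/6) / (1/2) = 1/3.

1/3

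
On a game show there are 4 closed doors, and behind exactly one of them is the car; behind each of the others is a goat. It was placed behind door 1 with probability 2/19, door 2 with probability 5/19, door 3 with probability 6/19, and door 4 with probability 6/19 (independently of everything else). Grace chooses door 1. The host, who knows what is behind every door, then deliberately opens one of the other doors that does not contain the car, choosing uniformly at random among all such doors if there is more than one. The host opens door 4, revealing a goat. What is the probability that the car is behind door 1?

Apply Bayes' rule, conditioning on where the car actually is.
If it is behind door 1 (prior 2/19): the host has 3 equally likely choices, so probability 1/3; weight (2/19)·(1/3) = 2/57.
If it is behind door 2 (prior 5/19): the host has 2 equally likely choices, so probability 1/2; weight (5/19)·(1/2) = 5/38.
If it is behind door 3 (prior 6/19): the host has 2 equally likely choices, so probability 1/2; weight (6/19)·(1/2) = 3/19.
If it is behind door 4 (prior 6/19): the host opened door 4, so this case is ruled out; weight (6/19)·0 = 0.
The weights sum to 37/114.
So P(the car behind door 1 | the host opened door 4) = (2/57) / (37/114) = 4/37.

4/37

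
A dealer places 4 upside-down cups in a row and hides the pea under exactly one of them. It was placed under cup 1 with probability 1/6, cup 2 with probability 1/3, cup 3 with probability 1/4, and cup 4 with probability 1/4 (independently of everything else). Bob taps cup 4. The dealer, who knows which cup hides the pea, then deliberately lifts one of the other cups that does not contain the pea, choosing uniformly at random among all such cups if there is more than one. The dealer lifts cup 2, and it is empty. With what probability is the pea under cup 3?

Consider each possible location of the pea in turn.
If it is under cup 1 (prior 1/6): the dealer has 2 equally likely choices, so probability 1/2; weight (1/6)·(1/2) = 1/12.
If it is under cup 2 (prior 1/3): the dealer opened cup 2, so this case is ruled out; weight (1/3)·0 = 0.
If it is under cup 3 (prior 1/4): the dealer has 2 equally likely choices, so probability 1/2; weight (1/4)·(1/2) = 1/8.
If it is under cup 4 (prior 1/4): the dealer has 3 equally likely choices, so probability 1/3; weight (1/4)·(1/3) = 1/12.
The weights sum to 7/24.
So P(the pea under cup 3 | the dealer opened cup 2) = (1/8) / (7/24) = 3/7.

3/7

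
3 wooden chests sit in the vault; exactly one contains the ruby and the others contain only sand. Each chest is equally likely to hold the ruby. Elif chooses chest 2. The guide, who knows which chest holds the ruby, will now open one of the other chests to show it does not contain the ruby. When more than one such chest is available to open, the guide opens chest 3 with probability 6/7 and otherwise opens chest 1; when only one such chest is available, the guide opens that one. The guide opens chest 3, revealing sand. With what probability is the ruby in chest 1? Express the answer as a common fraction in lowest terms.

7/13

Apply Bayes' rule, conditioning on where the ruby actually is.
If it is in chest 1 (prior 1/3): only chest 3 is available, probability 1; weight (1/3)·1 = 1/3.
If it is in chest 2 (prior 1/3): chest 3 is available, opened with probability 6/7; weight (1/3)·(6/7) = 2/7.
If it is in chest 3 (prior 1/3): the guide opened chest 3, so this case is ruled out; weight (1/3)·0 = 0.
The weights sum to 13/21.
So P(the ruby in chest 1 | the guide opened chest 3) = (1/3) / (13/21) = 7/13.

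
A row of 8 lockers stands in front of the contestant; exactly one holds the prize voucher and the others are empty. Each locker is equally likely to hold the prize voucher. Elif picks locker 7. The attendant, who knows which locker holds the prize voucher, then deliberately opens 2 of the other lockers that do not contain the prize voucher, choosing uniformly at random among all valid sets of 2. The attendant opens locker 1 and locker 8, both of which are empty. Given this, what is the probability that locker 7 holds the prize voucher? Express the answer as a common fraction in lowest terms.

1/8

Apply Bayes' rule, conditioning on where the prize voucher actually is.
If it is in either of lockers 1 and 8 (prior 1/8 each): that locker was opened and seen not to hold the prize — ruled out; weight (1/8)·0 = 0 each.
If it is in any of lockers 2, 3, 4, 5, and 6 (prior 1/8 each): the attendant has 15 equally likely choices, so probability 1/15; weight (1/8)·(1/15) = 1/120 each.
If it is in locker 7 (prior 1/8): the attendant has 21 equally likely choices, so probability 1/21; weight (1/8)·(1/21) = 1/168.
The weights sum to 1/21.
So P(the prize voucher in locker 7 | the attendant opened locker 1 and locker 8) = (1/168) / (1/21) = 1/8.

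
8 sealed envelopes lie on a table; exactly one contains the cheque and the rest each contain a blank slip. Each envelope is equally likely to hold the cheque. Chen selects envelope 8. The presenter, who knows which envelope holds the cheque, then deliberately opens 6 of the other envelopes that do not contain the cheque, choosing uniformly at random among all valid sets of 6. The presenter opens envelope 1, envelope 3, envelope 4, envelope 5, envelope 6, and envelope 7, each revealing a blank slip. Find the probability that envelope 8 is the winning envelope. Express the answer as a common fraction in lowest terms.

1/8

Apply Bayes' rule, conditioning on where the cheque actually is.
If it is in any of envelopes 1, 3, 4, 5, 6, and 7 (prior 1/8 each): that envelope was opened and seen not to hold the prize — ruled out; weight (1/8)·0 = 0 each.
If it is in envelope 2 (prior 1/8): the presenter has no choice, probability 1; weight (1/8)·1 = 1/8.
If it is in envelope 8 (prior 1/8): the presenter has 7 equally likely choices, so probability 1/7; weight (1/8)·(1/7) = 1/56.
The weights sum to 1/7.
So P(the cheque in envelope 8 | the presenter opened envelope 1, envelope 3, envelope 4, envelope 5, envelope 6, and envelope 7) = (1/56) / (1/7) = 1/8.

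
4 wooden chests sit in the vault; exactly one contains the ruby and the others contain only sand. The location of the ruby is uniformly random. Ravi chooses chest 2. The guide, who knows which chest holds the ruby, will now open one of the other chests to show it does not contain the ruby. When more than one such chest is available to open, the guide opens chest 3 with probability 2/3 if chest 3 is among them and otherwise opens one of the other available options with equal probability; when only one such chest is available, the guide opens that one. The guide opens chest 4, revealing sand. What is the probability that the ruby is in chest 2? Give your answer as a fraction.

Apply Bayes' rule, conditioning on where the ruby actually is.
If it is in chest 1 (prior 1/4): chest 3 is available but not opened, probability 1/3; weight (1/4)·(1/3) = 1/12.
If it is in chest 2 (prior 1/4): chest 3 is available but not opened; chest 4 gets probability (1 − 2/3)/2 = 1/6; weight (1/4)·(1/6) = 1/24.
If it is in chest 3 (prior 1/4): chest 3 holds the prize so is unavailable; the guide chooses uniformly among the 2 others, probability 1/2; weight (1/4)·(1/2) = 1/8.
If it is in chest 4 (prior 1/4): the guide opened chest 4, so this case is ruled out; weight (1/4)·0 = 0.
The weights sum to 1/4.
So P(the ruby in chest 2 | the guide opened chest 4) = (1/24) / (1/4) = 1/6.

1/6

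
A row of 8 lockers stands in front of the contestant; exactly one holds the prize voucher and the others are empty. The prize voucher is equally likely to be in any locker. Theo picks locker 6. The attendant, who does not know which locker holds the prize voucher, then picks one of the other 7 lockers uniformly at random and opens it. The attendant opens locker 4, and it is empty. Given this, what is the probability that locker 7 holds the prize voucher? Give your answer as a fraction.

1/7

Apply Bayes' rule, conditioning on where the prize voucher actually is.
If it is in any of lockers 1, 2, 3, 5, 6, 7, and 8 (prior 1/8 each): the attendant picks locker 4 with probability 1/7 regardless, and it is not the prize; weight (1/8)·(1/7) = 1/56 each.
If it is in locker 4 (prior 1/8): the attendant opened locker 4, so this case is ruled out; weight (1/8)·0 = 0.
The weights sum to 1/8.
So P(the prize voucher in locker 7 | the attendant opened locker 4) = (1/56) / (1/8) = 1/7.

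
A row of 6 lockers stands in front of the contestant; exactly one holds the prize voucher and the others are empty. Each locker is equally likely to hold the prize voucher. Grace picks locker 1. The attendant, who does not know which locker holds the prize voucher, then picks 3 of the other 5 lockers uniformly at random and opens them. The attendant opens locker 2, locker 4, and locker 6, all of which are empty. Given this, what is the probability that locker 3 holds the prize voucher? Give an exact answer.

1/3

Condition on the true location of the prize voucher.
If it is in any of lockers 1, 3, and 5 (prior 1/6 each): the attendant picks exactly this set with probability 1/10 regardless, and none is the prize; weight (1/6)·(1/10) = 1/60 each.
If it is in any of lockers 2, 4, and 6 (prior 1/6 each): that locker was opened and seen not to hold the prize — ruled out; weight (1/6)·0 = 0 each.
The weights sum to 1/20.
So P(the prize voucher in locker 3 | the attendant opened locker 2, locker 4, and locker 6) = (1/60) / (1/20) = 1/3.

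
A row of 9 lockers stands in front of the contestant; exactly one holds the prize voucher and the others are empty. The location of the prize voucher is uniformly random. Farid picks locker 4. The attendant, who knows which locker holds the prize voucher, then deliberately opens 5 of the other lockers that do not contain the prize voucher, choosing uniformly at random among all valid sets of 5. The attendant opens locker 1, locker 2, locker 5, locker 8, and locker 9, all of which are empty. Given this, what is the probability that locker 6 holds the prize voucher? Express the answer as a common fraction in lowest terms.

8/27

Apply Bayes' rule, conditioning on where the prize voucher actually is.
If it is in any of lockers 1, 2, 5, 8, and 9 (prior 1/9 each): that locker was opened and seen not to hold the prize — ruled out; weight (1/9)·0 = 0 each.
If it is in any of lockers 3, 6, and 7 (prior 1/9 each): the attendant has 21 equally likely choices, so probability 1/21; weight (1/9)·(1/21) = 1/189 each.
If it is in locker 4 (prior 1/9): the attendant has 56 equally likely choices, so probability 1/56; weight (1/9)·(1/56) = 1/504.
The weights sum to 1/56.
So P(the prize voucher in locker 6 | the attendant opened locker 1, locker 2, locker 5, locker 8, and locker 9) = (1/189) / (1/56) = 8/27.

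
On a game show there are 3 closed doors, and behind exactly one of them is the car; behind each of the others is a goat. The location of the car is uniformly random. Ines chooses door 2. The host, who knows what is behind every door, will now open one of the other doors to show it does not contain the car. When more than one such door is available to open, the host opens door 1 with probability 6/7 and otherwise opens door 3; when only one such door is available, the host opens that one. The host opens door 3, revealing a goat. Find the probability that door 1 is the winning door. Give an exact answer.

7/8

Apply Bayes' rule, conditioning on where the car actually is.
If it is behind door 1 (prior 1/3): only door 3 is available, probability 1; weight (1/3)·1 = 1/3.
If it is behind door 2 (prior 1/3): door 1 is available but not opened, probability 1/7; weight (1/3)·(1/7) = 1/21.
If it is behind door 3 (prior 1/3): the host opened door 3, so this case is ruled out; weight (1/3)·0 = 0.
The weights sum to 8/21.
So P(the car behind door 1 | the host opened door 3) = (1/3) / (8/21) = 7/8.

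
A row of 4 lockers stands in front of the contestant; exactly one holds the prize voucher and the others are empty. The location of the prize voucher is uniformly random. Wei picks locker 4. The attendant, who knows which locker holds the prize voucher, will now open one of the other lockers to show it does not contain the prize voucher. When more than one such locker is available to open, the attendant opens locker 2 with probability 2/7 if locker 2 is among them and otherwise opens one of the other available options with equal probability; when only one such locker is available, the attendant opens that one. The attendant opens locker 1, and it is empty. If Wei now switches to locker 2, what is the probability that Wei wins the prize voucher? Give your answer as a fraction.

7/22

Consider each possible location of the prize voucher in turn.
If it is in locker 1 (prior 1/4): the attendant opened locker 1, so this case is ruled out; weight (1/4)·0 = 0.
If it is in locker 2 (prior 1/4): locker 2 holds the prize so is unavailable; the attendant chooses uniformly among the 2 others, probability 1/2; weight (1/4)·(1/2) = 1/8.
If it is in locker 3 (prior 1/4): locker 2 is available but not opened, probability 5/7; weight (1/4)·(5/7) = 5/28.
If it is in locker 4 (prior 1/4): locker 2 is available but not opened; locker 1 gets probability (1 − 2/7)/2 = 5/14; weight (1/4)·(5/14) = 5/56.
The weights sum to 11/28.
So P(the prize voucher in locker 2 | the attendant opened locker 1) = (1/8) / (11/28) = 7/22.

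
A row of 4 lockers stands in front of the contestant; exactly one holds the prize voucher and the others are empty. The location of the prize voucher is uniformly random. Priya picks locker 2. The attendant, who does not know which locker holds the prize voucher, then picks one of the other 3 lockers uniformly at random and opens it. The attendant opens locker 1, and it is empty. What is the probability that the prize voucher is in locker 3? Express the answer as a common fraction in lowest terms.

1/3

Apply Bayes' rule, conditioning on where the prize voucher actually is.
If it is in locker 1 (prior 1/4): the attendant opened locker 1, so this case is ruled out; weight (1/4)·0 = 0.
If it is in any of lockers 2, 3, and 4 (prior 1/4 each): the attendant picks locker 1 with probability 1/3 regardless, and it is not the prize; weight (1/4)·(1/3) = 1/12 each.
The weights sum to 1/4.
So P(the prize voucher in locker 3 | the attendant opened locker 1) = (1/12) / (1/4) = 1/3.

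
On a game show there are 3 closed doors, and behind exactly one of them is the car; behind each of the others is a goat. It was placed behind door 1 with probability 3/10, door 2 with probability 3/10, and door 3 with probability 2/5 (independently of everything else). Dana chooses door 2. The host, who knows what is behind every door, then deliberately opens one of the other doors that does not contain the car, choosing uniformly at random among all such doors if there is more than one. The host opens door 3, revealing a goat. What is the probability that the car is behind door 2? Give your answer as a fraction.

1/3

Apply Bayes' rule, conditioning on where the car actually is.
If it is behind door 1 (prior 3/10): the host has no choice, probability 1; weight (3/10)·1 = 3/10.
If it is behind door 2 (prior 3/10): the host has 2 equally likely choices, so probability 1/2; weight (3/10)·(1/2) = 3/20.
If it is behind door 3 (prior 2/5): the host opened door 3, so this case is ruled out; weight (2/5)·0 = 0.
The weights sum to 9/20.
So P(the car behind door 2 | the host opened door 3) = (3/20) / (9/20) = 1/3.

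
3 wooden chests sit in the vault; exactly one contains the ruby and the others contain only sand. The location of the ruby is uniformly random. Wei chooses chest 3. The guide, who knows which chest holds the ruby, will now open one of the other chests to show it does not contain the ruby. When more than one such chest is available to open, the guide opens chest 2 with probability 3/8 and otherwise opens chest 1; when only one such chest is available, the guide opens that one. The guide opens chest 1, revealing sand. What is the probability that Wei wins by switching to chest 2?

8/13

Condition on the true location of the ruby.
If it is in chest 1 (prior 1/3): the guide opened chest 1, so this case is ruled out; weight (1/3)·0 = 0.
If it is in chest 2 (prior 1/3): only chest 1 is available, probability 1; weight (1/3)·1 = 1/3.
If it is in chest 3 (prior 1/3): chest 2 is available but not opened, probability 5/8; weight (1/3)·(5/8) = 5/24.
The weights sum to 13/24.
So P(the ruby in chest 2 | the guide opened chest 1) = (1/3) / (13/24) = 8/13.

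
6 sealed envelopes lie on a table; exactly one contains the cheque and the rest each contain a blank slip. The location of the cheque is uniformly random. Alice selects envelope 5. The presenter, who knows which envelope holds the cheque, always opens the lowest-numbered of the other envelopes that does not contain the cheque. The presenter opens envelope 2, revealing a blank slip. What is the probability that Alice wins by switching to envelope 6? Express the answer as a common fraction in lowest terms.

0

Condition on the true location of the cheque.
If it is in envelope 1 (prior 1/6): envelope 2 is the lowest-numbered option available, probability 1; weight (1/6)·1 = 1/6.
If it is in envelope 2 (prior 1/6): the presenter opened envelope 2, so this case is ruled out; weight (1/6)·0 = 0.
If it is in any of envelopes 3, 4, 5, and 6 (prior 1/6 each): the presenter would have opened envelope 1 instead, probability 0; weight (1/6)·0 = 0 each.
The weights sum to 1/6.
So P(the cheque in envelope 6 | the presenter opened envelope 2) = 0 / (1/6) = 0.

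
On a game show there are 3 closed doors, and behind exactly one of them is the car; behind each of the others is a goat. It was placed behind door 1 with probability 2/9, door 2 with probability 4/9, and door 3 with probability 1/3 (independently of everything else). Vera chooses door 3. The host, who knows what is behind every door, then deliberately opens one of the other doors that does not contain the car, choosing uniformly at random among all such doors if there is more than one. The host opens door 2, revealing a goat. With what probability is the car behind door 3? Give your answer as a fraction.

3/7

Consider each possible location of the car in turn.
If it is behind door 1 (prior 2/9): the host has no choice, probability 1; weight (2/9)·1 = 2/9.
If it is behind door 2 (prior 4/9): the host opened door 2, so this case is ruled out; weight (4/9)·0 = 0.
If it is behind door 3 (prior 1/3): the host has 2 equally likely choices, so probability 1/2; weight (1/3)·(1/2) = 1/6.
The weights sum to 7/18.
So P(the car behind door 3 | the host opened door 2) = (1/6) / (7/18) = 3/7.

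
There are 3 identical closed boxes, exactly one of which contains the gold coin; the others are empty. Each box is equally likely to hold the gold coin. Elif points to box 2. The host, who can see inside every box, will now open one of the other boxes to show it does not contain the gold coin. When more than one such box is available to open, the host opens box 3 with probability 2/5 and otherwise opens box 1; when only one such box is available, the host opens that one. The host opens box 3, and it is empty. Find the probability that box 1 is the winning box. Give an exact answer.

Consider each possible location of the gold coin in turn.
If it is in box 1 (prior 1/3): only box 3 is available, probability 1; weight (1/3)·1 = 1/3.
If it is in box 2 (prior 1/3): box 3 is available, opened with probability 2/5; weight (1/3)·(2/5) = 2/15.
If it is in box 3 (prior 1/3): the host opened box 3, so this case is ruled out; weight (1/3)·0 = 0.
The weights sum to 7/15.
So P(the gold coin in box 1 | the host opened box 3) = (1/3) / (7/15) = 5/7.

5/7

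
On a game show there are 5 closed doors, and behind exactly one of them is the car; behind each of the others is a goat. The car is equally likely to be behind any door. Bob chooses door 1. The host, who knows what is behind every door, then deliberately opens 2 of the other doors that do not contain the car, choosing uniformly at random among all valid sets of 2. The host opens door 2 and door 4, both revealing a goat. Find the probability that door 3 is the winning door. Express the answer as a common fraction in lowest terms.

2/5

Consider each possible location of the car in turn.
If it is behind door 1 (prior 1/5): the host has 6 equally likely choices, so probability 1/6; weight (1/5)·(1/6) = 1/30.
If it is behind either of doors 2 and 4 (prior 1/5 each): that door was opened and seen not to hold the prize — ruled out; weight (1/5)·0 = 0 each.
If it is behind either of doors 3 and 5 (prior 1/5 each): the host has 3 equally likely choices, so probability 1/3; weight (1/5)·(1/3) = 1/15 each.
The weights sum to 1/6.
So P(the car behind door 3 | the host opened door 2 and door 4) = (1/15) / (1/6) = 2/5.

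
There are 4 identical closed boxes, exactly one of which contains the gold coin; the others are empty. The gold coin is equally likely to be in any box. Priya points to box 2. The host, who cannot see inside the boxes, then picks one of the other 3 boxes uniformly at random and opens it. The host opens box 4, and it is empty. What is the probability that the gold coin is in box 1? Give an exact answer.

1/3

Because the host chose which box to open without knowing where the gold coin is, the choice is independent of the prize location. Learning that box 4 does not hold the gold coin simply rules out that one location and leaves the remaining 3 boxes still equally likely by symmetry.
So P(the gold coin in box 1) = 1/3.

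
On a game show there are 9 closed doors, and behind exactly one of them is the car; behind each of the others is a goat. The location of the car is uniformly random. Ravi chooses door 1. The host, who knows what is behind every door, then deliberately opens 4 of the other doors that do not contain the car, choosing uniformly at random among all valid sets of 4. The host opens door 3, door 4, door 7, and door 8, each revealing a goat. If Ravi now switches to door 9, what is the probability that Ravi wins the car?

Apply Bayes' rule, conditioning on where the car actually is.
If it is behind door 1 (prior 1/9): the host has 70 equally likely choices, so probability 1/70; weight (1/9)·(1/70) = 1/630.
If it is behind any of doors 2, 5, 6, and 9 (prior 1/9 each): the host has 35 equally likely choices, so probability 1/35; weight (1/9)·(1/35) = 1/315 each.
If it is behind any of doors 3, 4, 7, and 8 (prior 1/9 each): that door was opened and seen not to hold the prize — ruled out; weight (1/9)·0 = 0 each.
The weights sum to 1/70.
So P(the car behind door 9 | the host opened door 3, door 4, door 7, and door 8) = (1/315) / (1/70) = 2/9.

2/9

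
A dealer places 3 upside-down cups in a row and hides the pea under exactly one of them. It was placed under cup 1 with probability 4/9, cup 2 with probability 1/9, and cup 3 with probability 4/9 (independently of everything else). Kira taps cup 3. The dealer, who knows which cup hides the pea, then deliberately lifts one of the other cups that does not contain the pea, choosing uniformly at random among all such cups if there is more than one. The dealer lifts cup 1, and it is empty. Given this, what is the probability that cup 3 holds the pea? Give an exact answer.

2/3

Condition on the true location of the pea.
If it is under cup 1 (prior 4/9): the dealer opened cup 1, so this case is ruled out; weight (4/9)·0 = 0.
If it is under cup 2 (prior 1/9): the dealer has no choice, probability 1; weight (1/9)·1 = 1/9.
If it is under cup 3 (prior 4/9): the dealer has 2 equally likely choices, so probability 1/2; weight (4/9)·(1/2) = 2/9.
The weights sum to 1/3.
So P(the pea under cup 3 | the dealer opened cup 1) = (2/9) / (1/3) = 2/3.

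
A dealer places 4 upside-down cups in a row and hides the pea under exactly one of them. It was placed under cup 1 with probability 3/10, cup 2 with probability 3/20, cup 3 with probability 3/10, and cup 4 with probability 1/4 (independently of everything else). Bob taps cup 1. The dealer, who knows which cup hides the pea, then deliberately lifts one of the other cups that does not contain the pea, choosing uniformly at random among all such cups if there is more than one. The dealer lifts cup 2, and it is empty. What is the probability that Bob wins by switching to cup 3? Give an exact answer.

2/5

Apply Bayes' rule, conditioning on where the pea actually is.
If it is under cup 1 (prior 3/10): the dealer has 3 equally likely choices, so probability 1/3; weight (3/10)·(1/3) = 1/10.
If it is under cup 2 (prior 3/20): the dealer opened cup 2, so this case is ruled out; weight (3/20)·0 = 0.
If it is under cup 3 (prior 3/10): the dealer has 2 equally likely choices, so probability 1/2; weight (3/10)·(1/2) = 3/20.
If it is under cup 4 (prior 1/4): the dealer has 2 equally likely choices, so probability 1/2; weight (1/4)·(1/2) = 1/8.
The weights sum to 3/8.
So P(the pea under cup 3 | the dealer opened cup 2) = (3/20) / (3/8) = 2/5.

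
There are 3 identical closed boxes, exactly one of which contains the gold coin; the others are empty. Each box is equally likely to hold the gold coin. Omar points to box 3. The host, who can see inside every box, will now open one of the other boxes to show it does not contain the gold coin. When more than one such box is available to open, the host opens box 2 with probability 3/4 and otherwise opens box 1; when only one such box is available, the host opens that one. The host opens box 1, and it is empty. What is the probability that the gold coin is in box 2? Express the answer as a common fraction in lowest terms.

4/5

Consider each possible location of the gold coin in turn.
If it is in box 1 (prior 1/3): the host opened box 1, so this case is ruled out; weight (1/3)·0 = 0.
If it is in box 2 (prior 1/3): only box 1 is available, probability 1; weight (1/3)·1 = 1/3.
If it is in box 3 (prior 1/3): box 2 is available but not opened, probability 1/4; weight (1/3)·(1/4) = 1/12.
The weights sum to 5/12.
So P(the gold coin in box 2 | the host opened box 1) = (1/3) / (5/12) = 4/5.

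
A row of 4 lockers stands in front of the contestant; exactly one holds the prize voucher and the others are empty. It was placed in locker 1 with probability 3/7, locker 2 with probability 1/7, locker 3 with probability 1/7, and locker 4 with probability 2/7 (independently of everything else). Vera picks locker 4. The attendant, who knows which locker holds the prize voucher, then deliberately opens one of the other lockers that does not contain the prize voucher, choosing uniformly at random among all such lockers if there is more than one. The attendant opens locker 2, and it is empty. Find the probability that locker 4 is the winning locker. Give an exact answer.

Apply Bayes' rule, conditioning on where the prize voucher actually is.
If it is in locker 1 (prior 3/7): the attendant has 2 equally likely choices, so probability 1/2; weight (3/7)·(1/2) = 3/14.
If it is in locker 2 (prior 1/7): the attendant opened locker 2, so this case is ruled out; weight (1/7)·0 = 0.
If it is in locker 3 (prior 1/7): the attendant has 2 equally likely choices, so probability 1/2; weight (1/7)·(1/2) = 1/14.
If it is in locker 4 (prior 2/7): the attendant has 3 equally likely choices, so probability 1/3; weight (2/7)·(1/3) = 2/21.
The weights sum to 8/21.
So P(the prize voucher in locker 4 | the attendant opened locker 2) = (2/21) / (8/21) = 1/4.

1/4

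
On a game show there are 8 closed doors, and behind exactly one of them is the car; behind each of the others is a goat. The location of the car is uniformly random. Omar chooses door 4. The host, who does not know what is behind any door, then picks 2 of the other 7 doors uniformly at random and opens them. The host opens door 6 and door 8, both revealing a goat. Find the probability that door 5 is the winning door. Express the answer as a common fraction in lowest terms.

1/6

Because the host chose which doors to open without knowing where the car is, the choice is independent of the prize location. Learning that none of the 2 opened doors holds the car simply rules out those 2 locations and leaves the remaining 6 doors still equally likely by symmetry.
So P(the car behind door 5) = 1/6.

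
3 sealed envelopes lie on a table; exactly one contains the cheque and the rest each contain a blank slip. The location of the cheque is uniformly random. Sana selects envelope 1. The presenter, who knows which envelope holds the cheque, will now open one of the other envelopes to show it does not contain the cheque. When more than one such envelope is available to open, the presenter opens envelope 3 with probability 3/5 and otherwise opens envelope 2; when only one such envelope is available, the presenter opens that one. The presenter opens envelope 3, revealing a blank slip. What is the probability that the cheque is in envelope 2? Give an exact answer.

Apply Bayes' rule, conditioning on where the cheque actually is.
If it is in envelope 1 (prior 1/3): envelope 3 is available, opened with probability 3/5; weight (1/3)·(3/5) = 1/5.
If it is in envelope 2 (prior 1/3): only envelope 3 is available, probability 1; weight (1/3)·1 = 1/3.
If it is in envelope 3 (prior 1/3): the presenter opened envelope 3, so this case is ruled out; weight (1/3)·0 = 0.
The weights sum to 8/15.
So P(the cheque in envelope 2 | the presenter opened envelope 3) = (1/3) / (8/15) = 5/8.

5/8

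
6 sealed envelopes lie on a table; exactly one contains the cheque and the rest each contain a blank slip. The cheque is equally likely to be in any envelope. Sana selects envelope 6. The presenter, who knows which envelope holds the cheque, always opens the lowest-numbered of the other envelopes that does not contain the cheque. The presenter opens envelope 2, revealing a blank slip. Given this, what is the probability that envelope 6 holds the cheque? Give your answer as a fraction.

Apply Bayes' rule, conditioning on where the cheque actually is.
If it is in envelope 1 (prior 1/6): envelope 2 is the lowest-numbered option available, probability 1; weight (1/6)·1 = 1/6.
If it is in envelope 2 (prior 1/6): the presenter opened envelope 2, so this case is ruled out; weight (1/6)·0 = 0.
If it is in any of envelopes 3, 4, 5, and 6 (prior 1/6 each): the presenter would have opened envelope 1 instead, probability 0; weight (1/6)·0 = 0 each.
The weights sum to 1/6.
So P(the cheque in envelope 6 | the presenter opened envelope 2) = 0 / (1/6) = 0.

0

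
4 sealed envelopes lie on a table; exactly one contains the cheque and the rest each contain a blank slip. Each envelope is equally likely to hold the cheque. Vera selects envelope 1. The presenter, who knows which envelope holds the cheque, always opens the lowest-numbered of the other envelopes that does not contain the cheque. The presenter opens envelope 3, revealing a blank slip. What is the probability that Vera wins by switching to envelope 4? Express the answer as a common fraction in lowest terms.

Consider each possible location of the cheque in turn.
If it is in either of envelopes 1 and 4 (prior 1/4 each): the presenter would have opened envelope 2 instead, probability 0; weight (1/4)·0 = 0 each.
If it is in envelope 2 (prior 1/4): envelope 3 is the lowest-numbered option available, probability 1; weight (1/4)·1 = 1/4.
If it is in envelope 3 (prior 1/4): the presenter opened envelope 3, so this case is ruled out; weight (1/4)·0 = 0.
The weights sum to 1/4.
So P(the cheque in envelope 4 | the presenter opened envelope 3) = 0 / (1/4) = 0.

0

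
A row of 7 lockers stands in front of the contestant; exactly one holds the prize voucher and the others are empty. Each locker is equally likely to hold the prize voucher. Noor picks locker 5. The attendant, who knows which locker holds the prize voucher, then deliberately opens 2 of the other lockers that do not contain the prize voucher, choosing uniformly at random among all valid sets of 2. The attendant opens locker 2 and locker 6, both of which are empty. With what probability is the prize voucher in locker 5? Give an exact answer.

1/7

Condition on the true location of the prize voucher.
If it is in any of lockers 1, 3, 4, and 7 (prior 1/7 each): the attendant has 10 equally likely choices, so probability 1/10; weight (1/7)·(1/10) = 1/70 each.
If it is in either of lockers 2 and 6 (prior 1/7 each): that locker was opened and seen not to hold the prize — ruled out; weight (1/7)·0 = 0 each.
If it is in locker 5 (prior 1/7): the attendant has 15 equally likely choices, so probability 1/15; weight (1/7)·(1/15) = 1/105.
The weights sum to 1/15.
So P(the prize voucher in locker 5 | the attendant opened locker 2 and locker 6) = (1/105) / (1/15) = 1/7.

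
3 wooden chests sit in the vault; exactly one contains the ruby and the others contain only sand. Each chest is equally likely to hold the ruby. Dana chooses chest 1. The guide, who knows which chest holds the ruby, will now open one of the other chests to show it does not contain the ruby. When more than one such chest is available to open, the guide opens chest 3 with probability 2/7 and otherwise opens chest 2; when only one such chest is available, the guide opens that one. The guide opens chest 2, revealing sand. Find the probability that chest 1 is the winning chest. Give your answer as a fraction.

5/12

Apply Bayes' rule, conditioning on where the ruby actually is.
If it is in chest 1 (prior 1/3): chest 3 is available but not opened, probability 5/7; weight (1/3)·(5/7) = 5/21.
If it is in chest 2 (prior 1/3): the guide opened chest 2, so this case is ruled out; weight (1/3)·0 = 0.
If it is in chest 3 (prior 1/3): only chest 2 is available, probability 1; weight (1/3)·1 = 1/3.
The weights sum to 4/7.
So P(the ruby in chest 1 | the guide opened chest 2) = (5/21) / (4/7) = 5/12.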